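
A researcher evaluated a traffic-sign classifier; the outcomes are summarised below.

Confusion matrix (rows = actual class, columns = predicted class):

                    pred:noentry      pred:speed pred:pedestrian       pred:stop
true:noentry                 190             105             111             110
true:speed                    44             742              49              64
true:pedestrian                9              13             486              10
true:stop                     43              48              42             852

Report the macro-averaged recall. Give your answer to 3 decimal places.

Per-class recall (TP/(TP+FN)):
  noentry: TP=190, FN=105+111+110=326 → 190/516 = 0.3682
  speed: TP=742, FN=44+49+64=157 → 742/899 = 0.8254
  pedestrian: TP=486, FN=9+13+10=32 → 486/518 = 0.9382
  stop: TP=852, FN=43+48+42=133 → 852/985 = 0.8650
Macro-recall = mean = (0.3682 + 0.8254 + 0.9382 + 0.8650) / 4 = 0.749

0.749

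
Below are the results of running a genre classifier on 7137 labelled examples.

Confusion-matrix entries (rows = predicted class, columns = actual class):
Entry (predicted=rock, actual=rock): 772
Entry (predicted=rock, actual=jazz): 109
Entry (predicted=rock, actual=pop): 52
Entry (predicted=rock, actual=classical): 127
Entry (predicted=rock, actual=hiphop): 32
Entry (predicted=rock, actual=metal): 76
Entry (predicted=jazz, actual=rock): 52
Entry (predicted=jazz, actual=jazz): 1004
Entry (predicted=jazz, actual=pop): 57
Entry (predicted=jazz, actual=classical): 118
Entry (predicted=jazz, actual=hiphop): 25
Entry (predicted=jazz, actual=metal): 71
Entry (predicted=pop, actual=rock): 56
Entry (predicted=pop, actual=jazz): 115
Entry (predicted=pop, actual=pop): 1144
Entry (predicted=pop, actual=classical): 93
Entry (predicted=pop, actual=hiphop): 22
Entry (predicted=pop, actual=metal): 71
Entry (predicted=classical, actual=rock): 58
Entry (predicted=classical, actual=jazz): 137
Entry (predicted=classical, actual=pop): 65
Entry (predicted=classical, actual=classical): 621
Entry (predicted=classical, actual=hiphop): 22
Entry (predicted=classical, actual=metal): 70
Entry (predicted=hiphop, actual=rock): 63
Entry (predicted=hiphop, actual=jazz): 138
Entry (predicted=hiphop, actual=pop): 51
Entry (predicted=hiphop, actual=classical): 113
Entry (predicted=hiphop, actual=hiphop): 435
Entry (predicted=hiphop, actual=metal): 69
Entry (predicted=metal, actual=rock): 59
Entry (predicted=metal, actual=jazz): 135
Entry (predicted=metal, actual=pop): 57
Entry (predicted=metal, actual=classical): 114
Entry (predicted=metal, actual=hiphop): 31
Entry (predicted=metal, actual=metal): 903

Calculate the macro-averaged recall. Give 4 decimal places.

0.6918

Per-class recall (TP/(TP+FN)):
  rock: TP=772, FN=52+56+58+63+59=288 → 772/1060 = 0.72830
  jazz: TP=1004, FN=109+115+137+138+135=634 → 1004/1638 = 0.61294
  pop: TP=1144, FN=52+57+65+51+57=282 → 1144/1426 = 0.80224
  classical: TP=621, FN=127+118+93+113+114=565 → 621/1186 = 0.52361
  hiphop: TP=435, FN=32+25+22+22+31=132 → 435/567 = 0.76720
  metal: TP=903, FN=76+71+71+70+69=357 → 903/1260 = 0.71667
Macro-recall = mean = (0.72830 + 0.61294 + 0.80224 + 0.52361 + 0.76720 + 0.71667) / 6 = 0.6918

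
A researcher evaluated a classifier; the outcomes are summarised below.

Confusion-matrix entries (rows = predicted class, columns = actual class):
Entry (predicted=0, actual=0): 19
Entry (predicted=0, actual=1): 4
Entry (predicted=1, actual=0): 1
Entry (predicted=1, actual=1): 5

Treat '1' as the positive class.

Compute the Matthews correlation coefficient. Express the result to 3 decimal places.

0.577

MCC = (TP·TN − FP·FN) / √((TP+FP)(TP+FN)(TN+FP)(TN+FN))
Numerator = 5·19 − 1·4 = 91
Denominator = √(6·9·20·23) = √24840 = 157.6071
MCC = 91 / 157.6071 = 0.577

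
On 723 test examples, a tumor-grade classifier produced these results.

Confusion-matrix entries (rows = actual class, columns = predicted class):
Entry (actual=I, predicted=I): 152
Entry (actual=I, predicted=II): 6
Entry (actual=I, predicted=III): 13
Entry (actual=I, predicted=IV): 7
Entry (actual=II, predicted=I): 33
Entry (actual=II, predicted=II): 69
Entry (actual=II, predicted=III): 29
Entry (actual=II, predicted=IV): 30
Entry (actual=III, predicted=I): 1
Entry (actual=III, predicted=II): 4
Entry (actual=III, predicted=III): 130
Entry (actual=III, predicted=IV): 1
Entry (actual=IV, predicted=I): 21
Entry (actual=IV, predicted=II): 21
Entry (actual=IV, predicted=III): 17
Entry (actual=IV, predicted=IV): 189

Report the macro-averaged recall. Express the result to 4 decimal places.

0.7501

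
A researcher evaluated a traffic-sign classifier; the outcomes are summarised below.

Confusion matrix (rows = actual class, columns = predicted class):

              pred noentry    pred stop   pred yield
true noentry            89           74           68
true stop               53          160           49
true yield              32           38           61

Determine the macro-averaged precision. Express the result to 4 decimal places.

0.4808

Per-class precision (TP/(TP+FP)):
  noentry: TP=89, FP=53+32=85 → 89/174 = 0.51149
  stop: TP=160, FP=74+38=112 → 160/272 = 0.58824
  yield: TP=61, FP=68+49=117 → 61/178 = 0.34270
Macro-precision = mean = (0.51149 + 0.58824 + 0.34270) / 3 = 0.4808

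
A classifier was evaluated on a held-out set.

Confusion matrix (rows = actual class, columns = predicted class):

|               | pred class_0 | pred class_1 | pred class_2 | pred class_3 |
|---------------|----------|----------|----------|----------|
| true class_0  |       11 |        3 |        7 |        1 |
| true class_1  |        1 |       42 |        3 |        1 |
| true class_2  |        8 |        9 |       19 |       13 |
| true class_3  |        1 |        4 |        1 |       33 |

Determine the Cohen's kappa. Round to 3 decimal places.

0.549

Observed agreement pₒ = trace/N = 105/157 = 0.6688
Expected agreement pₑ = Σ (rowᵢ·colᵢ)/N² = (22·21 + 47·58 + 49·30 + 39·48)/157² = 0.2649
κ = (pₒ − pₑ)/(1 − pₑ) = (0.6688 − 0.2649)/(1 − 0.2649) = 0.549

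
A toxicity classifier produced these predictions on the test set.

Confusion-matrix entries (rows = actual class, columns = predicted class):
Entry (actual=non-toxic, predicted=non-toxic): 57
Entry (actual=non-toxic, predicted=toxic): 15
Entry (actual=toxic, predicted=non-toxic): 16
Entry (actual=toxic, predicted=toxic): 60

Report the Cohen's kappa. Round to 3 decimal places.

0.581

Observed agreement pₒ = trace/N = 117/148 = 0.7905
Expected agreement pₑ = Σ (rowᵢ·colᵢ)/N² = (72·73 + 76·75)/148² = 0.5002
κ = (pₒ − pₑ)/(1 − pₑ) = (0.7905 − 0.5002)/(1 − 0.5002) = 0.581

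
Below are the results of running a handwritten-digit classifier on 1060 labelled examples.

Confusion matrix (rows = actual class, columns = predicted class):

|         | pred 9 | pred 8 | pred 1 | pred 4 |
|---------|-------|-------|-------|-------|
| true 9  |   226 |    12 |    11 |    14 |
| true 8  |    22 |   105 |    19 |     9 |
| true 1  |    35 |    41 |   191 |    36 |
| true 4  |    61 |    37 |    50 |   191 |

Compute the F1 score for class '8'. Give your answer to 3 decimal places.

0.600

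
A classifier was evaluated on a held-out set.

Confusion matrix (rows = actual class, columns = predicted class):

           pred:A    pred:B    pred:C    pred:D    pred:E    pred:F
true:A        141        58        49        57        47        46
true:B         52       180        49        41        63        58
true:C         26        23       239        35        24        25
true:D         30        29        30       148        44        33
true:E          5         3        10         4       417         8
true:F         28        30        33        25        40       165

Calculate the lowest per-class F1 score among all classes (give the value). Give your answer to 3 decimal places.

Per-class F1 score (2·TP/(2·TP+FP+FN)):
  A: TP=141, FP=52+26+30+5+28=141, FN=58+49+57+47+46=257 → 282/680 = 0.4147
  B: TP=180, FP=58+23+29+3+30=143, FN=52+49+41+63+58=263 → 360/766 = 0.4700
  C: TP=239, FP=49+49+30+10+33=171, FN=26+23+35+24+25=133 → 478/782 = 0.6113
  D: TP=148, FP=57+41+35+4+25=162, FN=30+29+30+44+33=166 → 296/624 = 0.4744
  E: TP=417, FP=47+63+24+44+40=218, FN=5+3+10+4+8=30 → 834/1082 = 0.7708
  F: TP=165, FP=46+58+25+33+8=170, FN=28+30+33+25+40=156 → 330/656 = 0.5030
Lowest is class 'A' with F1 score = 0.415.

0.415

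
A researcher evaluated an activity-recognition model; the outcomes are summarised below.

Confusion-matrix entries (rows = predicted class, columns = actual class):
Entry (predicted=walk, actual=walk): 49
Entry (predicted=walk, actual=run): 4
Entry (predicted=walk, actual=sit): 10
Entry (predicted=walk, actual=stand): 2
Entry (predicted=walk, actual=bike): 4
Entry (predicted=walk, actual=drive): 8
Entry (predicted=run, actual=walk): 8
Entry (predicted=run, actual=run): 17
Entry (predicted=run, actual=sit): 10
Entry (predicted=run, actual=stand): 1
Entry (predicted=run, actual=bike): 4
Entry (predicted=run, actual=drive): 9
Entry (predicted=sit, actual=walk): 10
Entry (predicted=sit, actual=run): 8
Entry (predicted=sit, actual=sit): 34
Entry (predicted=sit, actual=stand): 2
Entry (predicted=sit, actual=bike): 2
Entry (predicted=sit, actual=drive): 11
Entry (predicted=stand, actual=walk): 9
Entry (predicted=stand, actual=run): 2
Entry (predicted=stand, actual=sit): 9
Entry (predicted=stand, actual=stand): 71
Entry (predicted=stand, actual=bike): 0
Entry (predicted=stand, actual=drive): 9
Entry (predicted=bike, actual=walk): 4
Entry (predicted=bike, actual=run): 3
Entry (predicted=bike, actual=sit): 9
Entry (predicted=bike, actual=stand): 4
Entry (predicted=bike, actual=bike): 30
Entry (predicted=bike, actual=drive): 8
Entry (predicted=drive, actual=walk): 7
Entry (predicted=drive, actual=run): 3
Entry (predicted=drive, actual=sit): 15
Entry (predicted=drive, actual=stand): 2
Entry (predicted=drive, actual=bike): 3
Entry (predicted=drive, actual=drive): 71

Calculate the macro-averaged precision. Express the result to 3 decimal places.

0.570

Per-class precision (TP/(TP+FP)):
  walk: TP=49, FP=4+10+2+4+8=28 → 49/77 = 0.6364
  run: TP=17, FP=8+10+1+4+9=32 → 17/49 = 0.3469
  sit: TP=34, FP=10+8+2+2+11=33 → 34/67 = 0.5075
  stand: TP=71, FP=9+2+9+0+9=29 → 71/100 = 0.7100
  bike: TP=30, FP=4+3+9+4+8=28 → 30/58 = 0.5172
  drive: TP=71, FP=7+3+15+2+3=30 → 71/101 = 0.7030
Macro-precision = mean = (0.6364 + 0.3469 + 0.5075 + 0.7100 + 0.5172 + 0.7030) / 6 = 0.570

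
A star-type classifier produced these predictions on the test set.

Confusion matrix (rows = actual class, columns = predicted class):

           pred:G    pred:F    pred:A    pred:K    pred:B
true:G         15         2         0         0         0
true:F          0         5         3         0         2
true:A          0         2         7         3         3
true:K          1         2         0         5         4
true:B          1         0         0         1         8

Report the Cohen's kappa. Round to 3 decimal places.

0.530

Observed agreement pₒ = trace/N = 40/64 = 0.6250
Expected agreement pₑ = Σ (rowᵢ·colᵢ)/N² = (17·17 + 10·11 + 15·10 + 12·9 + 10·17)/64² = 0.2019
κ = (pₒ − pₑ)/(1 − pₑ) = (0.6250 − 0.2019)/(1 − 0.2019) = 0.530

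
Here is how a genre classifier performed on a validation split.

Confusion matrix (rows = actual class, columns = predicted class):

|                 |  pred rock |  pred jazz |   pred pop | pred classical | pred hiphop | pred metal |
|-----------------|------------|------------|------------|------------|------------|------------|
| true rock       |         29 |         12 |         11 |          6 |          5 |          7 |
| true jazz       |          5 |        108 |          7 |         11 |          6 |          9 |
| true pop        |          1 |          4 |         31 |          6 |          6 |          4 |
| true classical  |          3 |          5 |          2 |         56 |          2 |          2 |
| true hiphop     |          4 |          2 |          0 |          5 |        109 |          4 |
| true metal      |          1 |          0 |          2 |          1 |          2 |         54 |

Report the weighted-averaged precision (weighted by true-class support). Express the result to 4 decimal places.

0.7444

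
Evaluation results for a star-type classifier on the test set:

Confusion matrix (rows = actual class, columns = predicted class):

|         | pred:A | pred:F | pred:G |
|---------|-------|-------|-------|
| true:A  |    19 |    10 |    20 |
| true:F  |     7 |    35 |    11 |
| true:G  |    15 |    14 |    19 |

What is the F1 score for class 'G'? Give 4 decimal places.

One-vs-rest for 'G': TP = diagonal; FP = other classes predicted 'G'; FN = 'G' predicted as other.
F1 score = 2·TP/(2·TP+FP+FN).
G: TP=19, FP=20+11=31, FN=15+14=29 → 38/98 = 0.38776

0.3878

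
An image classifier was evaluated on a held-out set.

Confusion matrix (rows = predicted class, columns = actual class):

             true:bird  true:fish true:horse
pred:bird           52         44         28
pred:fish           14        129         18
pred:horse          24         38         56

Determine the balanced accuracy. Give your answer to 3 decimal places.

Balanced accuracy = mean of per-class recall.
  bird: recall = 52/90 = 0.5778
  fish: recall = 129/211 = 0.6114
  horse: recall = 56/102 = 0.5490
Mean = (0.5778 + 0.6114 + 0.5490) / 3 = 0.579

0.579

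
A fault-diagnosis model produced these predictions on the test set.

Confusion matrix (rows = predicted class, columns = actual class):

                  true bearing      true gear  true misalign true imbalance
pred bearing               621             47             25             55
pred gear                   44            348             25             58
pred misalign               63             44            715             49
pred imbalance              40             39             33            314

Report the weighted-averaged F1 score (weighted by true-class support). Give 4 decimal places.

0.7910

Per-class F1 score (2·TP/(2·TP+FP+FN)):
  bearing: TP=621, FP=47+25+55=127, FN=44+63+40=147 → 1242/1516 = 0.81926
  gear: TP=348, FP=44+25+58=127, FN=47+44+39=130 → 696/953 = 0.73033
  misalign: TP=715, FP=63+44+49=156, FN=25+25+33=83 → 1430/1669 = 0.85680
  imbalance: TP=314, FP=40+39+33=112, FN=55+58+49=162 → 628/902 = 0.69623
Weighted-F1 score = Σ (supportᵢ/N)·F1 scoreᵢ with N=2520: (768/2520)·0.81926 + (478/2520)·0.73033 + (798/2520)·0.85680 + (476/2520)·0.69623 = 0.7910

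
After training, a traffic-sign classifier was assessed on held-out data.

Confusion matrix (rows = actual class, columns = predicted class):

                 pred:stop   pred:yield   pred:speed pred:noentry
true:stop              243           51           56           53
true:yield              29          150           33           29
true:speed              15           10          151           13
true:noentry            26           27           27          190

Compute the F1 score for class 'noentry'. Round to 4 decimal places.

0.6847

Take TP from the diagonal, FP from the rest of the 'noentry' prediction marginal, FN from the rest of the 'noentry' actual marginal.
F1 score = 2·TP/(2·TP+FP+FN).
noentry: TP=190, FP=53+29+13=95, FN=26+27+27=80 → 380/555 = 0.68468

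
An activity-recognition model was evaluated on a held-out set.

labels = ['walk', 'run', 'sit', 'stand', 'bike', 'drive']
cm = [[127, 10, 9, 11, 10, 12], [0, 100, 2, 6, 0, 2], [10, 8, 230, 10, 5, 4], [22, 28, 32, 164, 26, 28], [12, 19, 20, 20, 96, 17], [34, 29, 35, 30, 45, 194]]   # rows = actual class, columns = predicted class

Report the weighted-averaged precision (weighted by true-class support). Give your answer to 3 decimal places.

0.663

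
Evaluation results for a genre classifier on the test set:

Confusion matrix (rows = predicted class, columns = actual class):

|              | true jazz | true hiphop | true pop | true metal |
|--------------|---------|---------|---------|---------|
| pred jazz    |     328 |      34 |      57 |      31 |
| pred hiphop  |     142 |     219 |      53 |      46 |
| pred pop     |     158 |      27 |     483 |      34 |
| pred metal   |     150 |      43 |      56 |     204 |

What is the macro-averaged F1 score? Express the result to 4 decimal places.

0.5850

Per-class F1 score (2·TP/(2·TP+FP+FN)):
  jazz: TP=328, FP=34+57+31=122, FN=142+158+150=450 → 656/1228 = 0.53420
  hiphop: TP=219, FP=142+53+46=241, FN=34+27+43=104 → 438/783 = 0.55939
  pop: TP=483, FP=158+27+34=219, FN=57+53+56=166 → 966/1351 = 0.71503
  metal: TP=204, FP=150+43+56=249, FN=31+46+34=111 → 408/768 = 0.53125
Macro-F1 score = mean = (0.53420 + 0.55939 + 0.71503 + 0.53125) / 4 = 0.5850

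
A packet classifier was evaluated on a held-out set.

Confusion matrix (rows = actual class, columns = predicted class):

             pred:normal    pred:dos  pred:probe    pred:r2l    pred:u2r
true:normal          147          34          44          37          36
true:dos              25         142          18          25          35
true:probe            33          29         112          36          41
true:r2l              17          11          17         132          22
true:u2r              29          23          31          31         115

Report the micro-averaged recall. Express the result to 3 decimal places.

Micro-averaging pools counts across classes: ΣTP=648, ΣFP=574, ΣFN=574.
Micro-recall = TP/(TP+FN) on pooled counts = 0.530 (equals overall accuracy in single-label multiclass).

0.530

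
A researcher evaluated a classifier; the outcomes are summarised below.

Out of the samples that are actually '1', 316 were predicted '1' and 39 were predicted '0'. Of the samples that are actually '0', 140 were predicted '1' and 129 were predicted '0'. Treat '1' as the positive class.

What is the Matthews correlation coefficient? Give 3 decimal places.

0.413

MCC = (TP·TN − FP·FN) / √((TP+FP)(TP+FN)(TN+FP)(TN+FN))
Numerator = 316·129 − 140·39 = 35304
Denominator = √(456·355·269·168) = √7315680960 = 85531.7541
MCC = 35304 / 85531.7541 = 0.413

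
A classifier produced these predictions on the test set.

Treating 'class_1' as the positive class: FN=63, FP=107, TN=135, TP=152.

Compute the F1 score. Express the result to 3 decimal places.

0.641

Precision = TP/(TP+FP) = 152/259 = 0.5869
Recall = TP/(TP+FN) = 152/215 = 0.7070
F1 = 2·TP/(2·TP+FP+FN) = 304/474 = 0.641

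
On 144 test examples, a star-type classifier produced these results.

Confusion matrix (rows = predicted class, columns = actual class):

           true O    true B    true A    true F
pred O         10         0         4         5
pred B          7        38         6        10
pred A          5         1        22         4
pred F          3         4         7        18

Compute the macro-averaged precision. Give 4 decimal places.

Per-class precision (TP/(TP+FP)):
  O: TP=10, FP=0+4+5=9 → 10/19 = 0.52632
  B: TP=38, FP=7+6+10=23 → 38/61 = 0.62295
  A: TP=22, FP=5+1+4=10 → 22/32 = 0.68750
  F: TP=18, FP=3+4+7=14 → 18/32 = 0.56250
Macro-precision = mean = (0.52632 + 0.62295 + 0.68750 + 0.56250) / 4 = 0.5998

0.5998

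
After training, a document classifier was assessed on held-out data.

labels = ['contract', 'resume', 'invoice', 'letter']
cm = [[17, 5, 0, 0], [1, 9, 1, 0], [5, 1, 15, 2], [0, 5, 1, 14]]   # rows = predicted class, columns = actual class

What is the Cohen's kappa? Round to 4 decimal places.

0.6322

Observed agreement pₒ = trace/N = 55/76 = 0.72368
Expected agreement pₑ = Σ (rowᵢ·colᵢ)/N² = (23·22 + 20·11 + 17·23 + 16·20)/76² = 0.24879
κ = (pₒ − pₑ)/(1 − pₑ) = (0.72368 − 0.24879)/(1 − 0.24879) = 0.6322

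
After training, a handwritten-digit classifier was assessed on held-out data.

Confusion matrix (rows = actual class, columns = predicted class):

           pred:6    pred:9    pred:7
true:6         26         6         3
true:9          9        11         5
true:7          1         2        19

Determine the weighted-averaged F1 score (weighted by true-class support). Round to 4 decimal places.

Per-class F1 score (2·TP/(2·TP+FP+FN)):
  6: TP=26, FP=9+1=10, FN=6+3=9 → 52/71 = 0.73239
  9: TP=11, FP=6+2=8, FN=9+5=14 → 22/44 = 0.50000
  7: TP=19, FP=3+5=8, FN=1+2=3 → 38/49 = 0.77551
Weighted-F1 score = Σ (supportᵢ/N)·F1 scoreᵢ with N=82: (35/82)·0.73239 + (25/82)·0.50000 + (22/82)·0.77551 = 0.6731

0.6731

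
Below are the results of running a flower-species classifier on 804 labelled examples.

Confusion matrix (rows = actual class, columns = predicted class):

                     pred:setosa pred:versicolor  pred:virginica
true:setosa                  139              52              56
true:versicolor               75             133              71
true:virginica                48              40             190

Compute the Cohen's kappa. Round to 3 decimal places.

0.362

Observed agreement pₒ = trace/N = 462/804 = 0.5746
Expected agreement pₑ = Σ (rowᵢ·colᵢ)/N² = (247·262 + 279·225 + 278·317)/804² = 0.3336
κ = (pₒ − pₑ)/(1 − pₑ) = (0.5746 − 0.3336)/(1 − 0.3336) = 0.362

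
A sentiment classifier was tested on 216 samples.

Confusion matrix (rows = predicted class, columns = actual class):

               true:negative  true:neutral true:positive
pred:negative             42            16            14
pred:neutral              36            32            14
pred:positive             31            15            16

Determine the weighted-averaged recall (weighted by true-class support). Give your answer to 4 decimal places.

0.4167

Per-class recall (TP/(TP+FN)):
  negative: TP=42, FN=36+31=67 → 42/109 = 0.38532
  neutral: TP=32, FN=16+15=31 → 32/63 = 0.50794
  positive: TP=16, FN=14+14=28 → 16/44 = 0.36364
Weighted-recall = Σ (supportᵢ/N)·recallᵢ with N=216: (109/216)·0.38532 + (63/216)·0.50794 + (44/216)·0.36364 = 0.4167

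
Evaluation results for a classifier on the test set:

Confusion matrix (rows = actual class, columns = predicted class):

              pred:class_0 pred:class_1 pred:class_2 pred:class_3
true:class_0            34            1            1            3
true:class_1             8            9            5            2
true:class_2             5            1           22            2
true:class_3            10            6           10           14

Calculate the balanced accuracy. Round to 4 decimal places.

Balanced accuracy = mean of per-class recall.
  class_0: recall = 34/39 = 0.87179
  class_1: recall = 9/24 = 0.37500
  class_2: recall = 22/30 = 0.73333
  class_3: recall = 14/40 = 0.35000
Mean = (0.87179 + 0.37500 + 0.73333 + 0.35000) / 4 = 0.5825

0.5825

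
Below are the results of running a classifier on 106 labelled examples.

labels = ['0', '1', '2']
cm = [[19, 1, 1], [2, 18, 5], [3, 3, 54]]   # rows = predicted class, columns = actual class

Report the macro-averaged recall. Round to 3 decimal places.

Per-class recall (TP/(TP+FN)):
  0: TP=19, FN=2+3=5 → 19/24 = 0.7917
  1: TP=18, FN=1+3=4 → 18/22 = 0.8182
  2: TP=54, FN=1+5=6 → 54/60 = 0.9000
Macro-recall = mean = (0.7917 + 0.8182 + 0.9000) / 3 = 0.837

0.837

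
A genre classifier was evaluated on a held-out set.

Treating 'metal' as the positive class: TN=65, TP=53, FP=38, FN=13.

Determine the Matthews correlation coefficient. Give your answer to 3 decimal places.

0.425

MCC = (TP·TN − FP·FN) / √((TP+FP)(TP+FN)(TN+FP)(TN+FN))
Numerator = 53·65 − 38·13 = 2951
Denominator = √(91·66·103·78) = √48252204 = 6946.3806
MCC = 2951 / 6946.3806 = 0.425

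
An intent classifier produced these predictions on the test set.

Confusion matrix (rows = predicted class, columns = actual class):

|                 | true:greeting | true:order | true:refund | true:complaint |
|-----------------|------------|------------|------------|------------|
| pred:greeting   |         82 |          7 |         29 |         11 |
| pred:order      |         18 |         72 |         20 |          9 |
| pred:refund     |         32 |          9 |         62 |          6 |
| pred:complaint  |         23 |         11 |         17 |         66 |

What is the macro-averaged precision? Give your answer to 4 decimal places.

Per-class precision (TP/(TP+FP)):
  greeting: TP=82, FP=7+29+11=47 → 82/129 = 0.63566
  order: TP=72, FP=18+20+9=47 → 72/119 = 0.60504
  refund: TP=62, FP=32+9+6=47 → 62/109 = 0.56881
  complaint: TP=66, FP=23+11+17=51 → 66/117 = 0.56410
Macro-precision = mean = (0.63566 + 0.60504 + 0.56881 + 0.56410) / 4 = 0.5934

0.5934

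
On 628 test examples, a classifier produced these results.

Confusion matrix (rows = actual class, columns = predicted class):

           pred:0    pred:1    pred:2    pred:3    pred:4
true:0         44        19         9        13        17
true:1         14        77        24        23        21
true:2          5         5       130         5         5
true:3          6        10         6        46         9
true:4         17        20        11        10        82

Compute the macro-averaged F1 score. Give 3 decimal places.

0.583

Per-class F1 score (2·TP/(2·TP+FP+FN)):
  0: TP=44, FP=14+5+6+17=42, FN=19+9+13+17=58 → 88/188 = 0.4681
  1: TP=77, FP=19+5+10+20=54, FN=14+24+23+21=82 → 154/290 = 0.5310
  2: TP=130, FP=9+24+6+11=50, FN=5+5+5+5=20 → 260/330 = 0.7879
  3: TP=46, FP=13+23+5+10=51, FN=6+10+6+9=31 → 92/174 = 0.5287
  4: TP=82, FP=17+21+5+9=52, FN=17+20+11+10=58 → 164/274 = 0.5985
Macro-F1 score = mean = (0.4681 + 0.5310 + 0.7879 + 0.5287 + 0.5985) / 5 = 0.583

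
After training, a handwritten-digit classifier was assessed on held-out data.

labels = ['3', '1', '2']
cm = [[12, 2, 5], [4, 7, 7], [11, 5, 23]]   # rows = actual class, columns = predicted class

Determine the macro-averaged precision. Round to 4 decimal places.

0.5339

Per-class precision (TP/(TP+FP)):
  3: TP=12, FP=4+11=15 → 12/27 = 0.44444
  1: TP=7, FP=2+5=7 → 7/14 = 0.50000
  2: TP=23, FP=5+7=12 → 23/35 = 0.65714
Macro-precision = mean = (0.44444 + 0.50000 + 0.65714) / 3 = 0.5339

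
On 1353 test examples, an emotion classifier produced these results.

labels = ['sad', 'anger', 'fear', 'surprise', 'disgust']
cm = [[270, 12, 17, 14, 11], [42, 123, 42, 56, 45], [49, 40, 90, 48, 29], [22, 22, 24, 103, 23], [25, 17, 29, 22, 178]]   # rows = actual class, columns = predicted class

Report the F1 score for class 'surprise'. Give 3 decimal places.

0.471

F1 score = 2·TP/(2·TP+FP+FN).
surprise: TP=103, FP=14+56+48+22=140, FN=22+22+24+23=91 → 206/437 = 0.4714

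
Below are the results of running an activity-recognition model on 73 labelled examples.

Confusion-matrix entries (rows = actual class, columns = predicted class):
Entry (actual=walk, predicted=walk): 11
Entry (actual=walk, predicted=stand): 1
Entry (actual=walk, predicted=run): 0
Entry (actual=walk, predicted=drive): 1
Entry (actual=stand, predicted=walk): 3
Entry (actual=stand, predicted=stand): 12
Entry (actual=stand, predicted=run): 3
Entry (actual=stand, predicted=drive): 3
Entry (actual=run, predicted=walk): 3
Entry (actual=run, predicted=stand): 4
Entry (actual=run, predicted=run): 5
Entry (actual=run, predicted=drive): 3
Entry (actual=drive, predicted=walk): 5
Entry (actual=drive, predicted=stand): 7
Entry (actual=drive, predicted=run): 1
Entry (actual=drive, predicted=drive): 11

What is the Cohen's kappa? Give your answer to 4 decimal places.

0.3751

Observed agreement pₒ = trace/N = 39/73 = 0.53425
Expected agreement pₑ = Σ (rowᵢ·colᵢ)/N² = (13·22 + 21·24 + 15·9 + 24·18)/73² = 0.25464
κ = (pₒ − pₑ)/(1 − pₑ) = (0.53425 − 0.25464)/(1 − 0.25464) = 0.3751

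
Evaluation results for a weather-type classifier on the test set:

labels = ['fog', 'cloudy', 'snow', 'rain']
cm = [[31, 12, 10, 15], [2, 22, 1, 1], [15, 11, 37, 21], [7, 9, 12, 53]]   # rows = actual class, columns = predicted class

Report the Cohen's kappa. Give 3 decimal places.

0.394

Observed agreement pₒ = trace/N = 143/259 = 0.5521
Expected agreement pₑ = Σ (rowᵢ·colᵢ)/N² = (68·55 + 26·54 + 84·60 + 81·90)/259² = 0.2605
κ = (pₒ − pₑ)/(1 − pₑ) = (0.5521 − 0.2605)/(1 − 0.2605) = 0.394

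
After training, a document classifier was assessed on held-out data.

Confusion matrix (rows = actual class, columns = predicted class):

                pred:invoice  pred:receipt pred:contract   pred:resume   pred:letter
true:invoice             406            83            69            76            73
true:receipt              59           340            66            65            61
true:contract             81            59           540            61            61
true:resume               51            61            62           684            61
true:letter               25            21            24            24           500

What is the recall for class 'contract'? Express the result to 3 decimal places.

0.673

One-vs-rest for 'contract': TP = diagonal; FP = other classes predicted 'contract'; FN = 'contract' predicted as other.
recall = TP/(TP+FN).
contract: TP=540, FN=81+59+61+61=262 → 540/802 = 0.6733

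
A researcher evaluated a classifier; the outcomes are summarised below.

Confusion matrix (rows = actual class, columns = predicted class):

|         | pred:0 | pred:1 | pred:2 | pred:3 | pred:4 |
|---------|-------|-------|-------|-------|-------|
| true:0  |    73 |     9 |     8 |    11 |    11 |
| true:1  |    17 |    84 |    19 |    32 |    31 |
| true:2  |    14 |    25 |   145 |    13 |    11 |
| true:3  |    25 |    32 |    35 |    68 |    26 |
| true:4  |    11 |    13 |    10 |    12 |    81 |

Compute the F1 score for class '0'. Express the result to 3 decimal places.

Treat '0' as positive and all other classes as negative.
F1 score = 2·TP/(2·TP+FP+FN).
0: TP=73, FP=17+14+25+11=67, FN=9+8+11+11=39 → 146/252 = 0.5794

0.579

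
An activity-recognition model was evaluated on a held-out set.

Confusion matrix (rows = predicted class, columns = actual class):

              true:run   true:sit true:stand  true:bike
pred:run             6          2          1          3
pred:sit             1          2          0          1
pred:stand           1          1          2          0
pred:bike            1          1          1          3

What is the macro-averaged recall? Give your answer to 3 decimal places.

Per-class recall (TP/(TP+FN)):
  run: TP=6, FN=1+1+1=3 → 6/9 = 0.6667
  sit: TP=2, FN=2+1+1=4 → 2/6 = 0.3333
  stand: TP=2, FN=1+0+1=2 → 2/4 = 0.5000
  bike: TP=3, FN=3+1+0=4 → 3/7 = 0.4286
Macro-recall = mean = (0.6667 + 0.3333 + 0.5000 + 0.4286) / 4 = 0.482

0.482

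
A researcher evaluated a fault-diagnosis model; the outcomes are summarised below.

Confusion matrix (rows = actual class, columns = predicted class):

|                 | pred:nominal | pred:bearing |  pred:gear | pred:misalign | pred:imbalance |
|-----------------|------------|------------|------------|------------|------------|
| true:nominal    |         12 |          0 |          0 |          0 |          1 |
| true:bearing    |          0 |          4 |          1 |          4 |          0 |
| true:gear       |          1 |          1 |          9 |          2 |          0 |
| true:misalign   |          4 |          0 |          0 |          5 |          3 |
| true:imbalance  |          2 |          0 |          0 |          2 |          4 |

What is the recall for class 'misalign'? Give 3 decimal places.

Take TP from the diagonal, FP from the rest of the 'misalign' prediction marginal, FN from the rest of the 'misalign' actual marginal.
recall = TP/(TP+FN).
misalign: TP=5, FN=4+0+0+3=7 → 5/12 = 0.4167

0.417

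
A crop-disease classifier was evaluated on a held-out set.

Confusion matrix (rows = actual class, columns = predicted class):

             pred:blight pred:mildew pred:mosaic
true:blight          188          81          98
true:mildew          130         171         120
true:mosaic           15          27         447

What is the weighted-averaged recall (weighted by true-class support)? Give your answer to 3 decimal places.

Per-class recall (TP/(TP+FN)):
  blight: TP=188, FN=81+98=179 → 188/367 = 0.5123
  mildew: TP=171, FN=130+120=250 → 171/421 = 0.4062
  mosaic: TP=447, FN=15+27=42 → 447/489 = 0.9141
Weighted-recall = Σ (supportᵢ/N)·recallᵢ with N=1277: (367/1277)·0.5123 + (421/1277)·0.4062 + (489/1277)·0.9141 = 0.631

0.631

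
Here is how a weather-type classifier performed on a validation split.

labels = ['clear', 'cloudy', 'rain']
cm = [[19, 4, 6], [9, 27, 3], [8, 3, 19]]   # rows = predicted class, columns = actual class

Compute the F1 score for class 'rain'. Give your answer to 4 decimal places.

0.6552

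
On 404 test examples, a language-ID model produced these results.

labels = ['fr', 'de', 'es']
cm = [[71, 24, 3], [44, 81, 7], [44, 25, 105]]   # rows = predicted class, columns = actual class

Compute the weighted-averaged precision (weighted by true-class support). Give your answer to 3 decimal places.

Per-class precision (TP/(TP+FP)):
  fr: TP=71, FP=24+3=27 → 71/98 = 0.7245
  de: TP=81, FP=44+7=51 → 81/132 = 0.6136
  es: TP=105, FP=44+25=69 → 105/174 = 0.6034
Weighted-precision = Σ (supportᵢ/N)·precisionᵢ with N=404: (159/404)·0.7245 + (130/404)·0.6136 + (115/404)·0.6034 = 0.654

0.654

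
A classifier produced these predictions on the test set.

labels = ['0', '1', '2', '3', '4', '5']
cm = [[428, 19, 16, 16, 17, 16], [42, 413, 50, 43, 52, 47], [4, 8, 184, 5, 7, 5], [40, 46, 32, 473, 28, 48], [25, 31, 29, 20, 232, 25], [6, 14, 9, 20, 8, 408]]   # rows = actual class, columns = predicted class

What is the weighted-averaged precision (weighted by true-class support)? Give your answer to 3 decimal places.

Per-class precision (TP/(TP+FP)):
  0: TP=428, FP=42+4+40+25+6=117 → 428/545 = 0.7853
  1: TP=413, FP=19+8+46+31+14=118 → 413/531 = 0.7778
  2: TP=184, FP=16+50+32+29+9=136 → 184/320 = 0.5750
  3: TP=473, FP=16+43+5+20+20=104 → 473/577 = 0.8198
  4: TP=232, FP=17+52+7+28+8=112 → 232/344 = 0.6744
  5: TP=408, FP=16+47+5+48+25=141 → 408/549 = 0.7432
Weighted-precision = Σ (supportᵢ/N)·precisionᵢ with N=2866: (512/2866)·0.7853 + (647/2866)·0.7778 + (213/2866)·0.5750 + (667/2866)·0.8198 + (362/2866)·0.6744 + (465/2866)·0.7432 = 0.755

0.755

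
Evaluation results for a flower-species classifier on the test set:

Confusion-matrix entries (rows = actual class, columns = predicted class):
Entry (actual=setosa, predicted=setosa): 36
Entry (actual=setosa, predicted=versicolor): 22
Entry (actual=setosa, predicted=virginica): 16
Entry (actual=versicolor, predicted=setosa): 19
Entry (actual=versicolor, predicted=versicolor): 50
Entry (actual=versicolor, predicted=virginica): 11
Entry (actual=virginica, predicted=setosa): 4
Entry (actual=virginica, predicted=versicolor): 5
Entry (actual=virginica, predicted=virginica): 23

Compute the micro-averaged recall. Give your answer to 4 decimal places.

0.5860

Micro-averaging pools counts across classes: ΣTP=109, ΣFP=77, ΣFN=77.
Micro-recall = TP/(TP+FN) on pooled counts = 0.5860 (equals overall accuracy in single-label multiclass).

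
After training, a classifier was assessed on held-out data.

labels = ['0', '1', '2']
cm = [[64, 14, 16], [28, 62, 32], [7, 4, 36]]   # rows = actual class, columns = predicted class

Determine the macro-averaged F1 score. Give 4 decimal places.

0.6089

Per-class F1 score (2·TP/(2·TP+FP+FN)):
  0: TP=64, FP=28+7=35, FN=14+16=30 → 128/193 = 0.66321
  1: TP=62, FP=14+4=18, FN=28+32=60 → 124/202 = 0.61386
  2: TP=36, FP=16+32=48, FN=7+4=11 → 72/131 = 0.54962
Macro-F1 score = mean = (0.66321 + 0.61386 + 0.54962) / 3 = 0.6089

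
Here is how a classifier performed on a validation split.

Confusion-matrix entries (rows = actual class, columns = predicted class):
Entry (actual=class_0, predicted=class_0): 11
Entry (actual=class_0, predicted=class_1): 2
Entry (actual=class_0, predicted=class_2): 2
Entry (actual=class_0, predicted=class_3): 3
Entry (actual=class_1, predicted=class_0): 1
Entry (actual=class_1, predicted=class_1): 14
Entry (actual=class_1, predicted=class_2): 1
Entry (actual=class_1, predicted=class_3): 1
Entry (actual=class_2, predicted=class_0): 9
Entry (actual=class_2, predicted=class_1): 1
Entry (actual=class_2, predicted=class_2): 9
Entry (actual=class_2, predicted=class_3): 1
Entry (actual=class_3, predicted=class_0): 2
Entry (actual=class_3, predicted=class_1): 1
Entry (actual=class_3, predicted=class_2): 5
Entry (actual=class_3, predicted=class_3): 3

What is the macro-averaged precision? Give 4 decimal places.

Per-class precision (TP/(TP+FP)):
  class_0: TP=11, FP=1+9+2=12 → 11/23 = 0.47826
  class_1: TP=14, FP=2+1+1=4 → 14/18 = 0.77778
  class_2: TP=9, FP=2+1+5=8 → 9/17 = 0.52941
  class_3: TP=3, FP=3+1+1=5 → 3/8 = 0.37500
Macro-precision = mean = (0.47826 + 0.77778 + 0.52941 + 0.37500) / 4 = 0.5401

0.5401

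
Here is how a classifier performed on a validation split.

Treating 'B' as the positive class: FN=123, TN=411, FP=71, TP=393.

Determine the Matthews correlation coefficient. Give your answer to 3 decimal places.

MCC = (TP·TN − FP·FN) / √((TP+FP)(TP+FN)(TN+FP)(TN+FN))
Numerator = 393·411 − 71·123 = 152790
Denominator = √(464·516·482·534) = √61624864512 = 248243.5589
MCC = 152790 / 248243.5589 = 0.615

0.615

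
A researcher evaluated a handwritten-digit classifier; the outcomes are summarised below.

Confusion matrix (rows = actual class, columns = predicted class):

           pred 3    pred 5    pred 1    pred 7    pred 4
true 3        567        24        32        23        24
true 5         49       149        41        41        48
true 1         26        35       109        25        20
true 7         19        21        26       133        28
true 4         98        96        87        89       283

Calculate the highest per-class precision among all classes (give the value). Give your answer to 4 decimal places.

Per-class precision (TP/(TP+FP)):
  3: TP=567, FP=49+26+19+98=192 → 567/759 = 0.74704
  5: TP=149, FP=24+35+21+96=176 → 149/325 = 0.45846
  1: TP=109, FP=32+41+26+87=186 → 109/295 = 0.36949
  7: TP=133, FP=23+41+25+89=178 → 133/311 = 0.42765
  4: TP=283, FP=24+48+20+28=120 → 283/403 = 0.70223
Highest is class '3' with precision = 0.7470.

0.7470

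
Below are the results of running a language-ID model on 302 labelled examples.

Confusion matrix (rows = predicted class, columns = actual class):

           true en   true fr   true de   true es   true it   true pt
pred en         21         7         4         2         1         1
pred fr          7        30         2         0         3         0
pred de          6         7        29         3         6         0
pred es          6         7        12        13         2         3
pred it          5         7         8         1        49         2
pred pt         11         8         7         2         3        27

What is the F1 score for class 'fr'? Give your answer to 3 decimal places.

0.556

Take TP from the diagonal, FP from the rest of the 'fr' prediction marginal, FN from the rest of the 'fr' actual marginal.
F1 score = 2·TP/(2·TP+FP+FN).
fr: TP=30, FP=7+2+0+3+0=12, FN=7+7+7+7+8=36 → 60/108 = 0.5556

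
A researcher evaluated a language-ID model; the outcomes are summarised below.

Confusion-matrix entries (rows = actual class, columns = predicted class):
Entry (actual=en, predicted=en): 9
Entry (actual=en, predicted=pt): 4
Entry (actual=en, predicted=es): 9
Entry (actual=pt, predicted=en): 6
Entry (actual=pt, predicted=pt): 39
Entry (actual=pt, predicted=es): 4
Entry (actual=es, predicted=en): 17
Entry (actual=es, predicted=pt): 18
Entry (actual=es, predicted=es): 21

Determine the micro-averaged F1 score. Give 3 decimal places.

0.543

Micro-averaging pools counts across classes: ΣTP=69, ΣFP=58, ΣFN=58.
Micro-F1 score = 2·TP/(2·TP+FP+FN) on pooled counts = 0.543 (equals overall accuracy in single-label multiclass).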